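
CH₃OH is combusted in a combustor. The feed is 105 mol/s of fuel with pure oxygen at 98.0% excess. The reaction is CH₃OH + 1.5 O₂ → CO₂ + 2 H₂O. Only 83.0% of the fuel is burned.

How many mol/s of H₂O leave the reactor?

Stoichiometric O₂ = 1.5 × 105 = 157.5 mol/s; O₂ fed = 157.5 × 1.980 = 311.9 mol/s.
Fuel reacted = 0.83 × 105 → ξ = 87.15 mol/s.
Outlet (n = n₀ + ν ξ):
  CH₃OH: 105 − 1(87.15) = 17.85
  O₂: 311.9 − 1.5(87.15) = 181.1
  CO₂: 0 + 1(87.15) = 87.15
  H₂O: 0 + 2(87.15) = 174.3

174 mol/s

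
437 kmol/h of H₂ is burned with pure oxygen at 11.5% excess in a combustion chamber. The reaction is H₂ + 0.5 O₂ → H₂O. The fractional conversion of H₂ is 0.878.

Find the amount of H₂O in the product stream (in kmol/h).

Stoichiometric O₂ = 0.5 × 437 = 218.5 kmol/h; O₂ fed = 218.5 × 1.115 = 243.6 kmol/h.
Fuel reacted = 0.878 × 437 → ξ = 383.7 kmol/h.
Outlet (n = n₀ + ν ξ):
  H₂: 437 − 1(383.7) = 53.31
  O₂: 243.6 − 0.5(383.7) = 51.78
  H₂O: 0 + 1(383.7) = 383.7

384 kmol/h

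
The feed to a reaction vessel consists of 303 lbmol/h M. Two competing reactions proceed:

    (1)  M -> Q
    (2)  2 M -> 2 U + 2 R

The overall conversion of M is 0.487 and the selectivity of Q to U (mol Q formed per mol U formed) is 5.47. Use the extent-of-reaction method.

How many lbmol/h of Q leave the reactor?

Conversion of M: M consumed = 0.487 × 303 = 147.6 lbmol/h = 1ξ₁ + 2ξ₂.
Selectivity: 1ξ₁ / (2ξ₂) = 5.47 → ξ₁ = 10.94 ξ₂.
Substitute: (1·10.94 + 2) ξ₂ = 147.6 → ξ₂ = 11.4 lbmol/h, ξ₁ = 124.8 lbmol/h.
Outlet amounts (n = n₀ + Σ ν·ξ):
  M: 303 − 1(124.8) − 2(11.4) = 155.4
  Q: 0 + 1(124.8) = 124.8
  U: 0 + 2(11.4) = 22.81
  R: 0 + 2(11.4) = 22.81

125 lbmol/h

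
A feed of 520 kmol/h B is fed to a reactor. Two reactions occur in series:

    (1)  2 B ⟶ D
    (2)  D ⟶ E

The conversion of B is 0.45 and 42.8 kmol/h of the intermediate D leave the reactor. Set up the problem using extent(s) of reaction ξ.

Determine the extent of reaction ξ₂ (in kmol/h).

Conversion of B: B consumed = 2ξ₁ = 0.45 × 520 → ξ₁ = 117 kmol/h.
D balance: n_D = 0 + 1ξ₁ − 1ξ₂ = 42.8 → ξ₂ = (1·117 − 42.8)/1 = 74.2 kmol/h.
Outlet amounts (n = n₀ + Σ ν·ξ):
  B: 520 − 2(117) = 286
  D: 0 + 1(117) − 1(74.2) = 42.8
  E: 0 + 1(74.2) = 74.2

ξ₂ = 74.2 kmol/h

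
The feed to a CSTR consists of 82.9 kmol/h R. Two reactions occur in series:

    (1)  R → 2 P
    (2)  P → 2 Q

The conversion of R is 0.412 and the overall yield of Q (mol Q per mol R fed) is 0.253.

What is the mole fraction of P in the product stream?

Conversion of R: R consumed = 1ξ₁ = 0.412 × 82.9 → ξ₁ = 34.15 kmol/h.
Yield of Q: 2ξ₂ / 82.9 = 0.253 → ξ₂ = 10.49 kmol/h.
Outlet amounts (n = n₀ + Σ ν·ξ):
  R: 82.9 − 1(34.15) = 48.75
  P: 0 + 2(34.15) − 1(10.49) = 57.82
  Q: 0 + 2(10.49) = 20.97
Total out = 127.5 kmol/h; y_P = 57.82 / 127.5 = 0.4534.

0.453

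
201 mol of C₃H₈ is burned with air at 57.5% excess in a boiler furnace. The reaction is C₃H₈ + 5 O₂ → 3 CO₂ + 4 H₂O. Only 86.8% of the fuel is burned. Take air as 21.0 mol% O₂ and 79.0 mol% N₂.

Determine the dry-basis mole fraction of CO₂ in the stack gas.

Stoichiometric O₂ = 5 × 201 = 1005 mol; O₂ fed = 1005 × 1.575 = 1583 mol.
N₂ fed = 1583 × 79/21 = 5955 mol.
Fuel reacted = 0.868 × 201 → ξ = 174.5 mol.
Outlet (n = n₀ + ν ξ):
  C₃H₈: 201 − 1(174.5) = 26.53
  O₂: 1583 − 5(174.5) = 710.5
  N₂: 5955 (inert)
  CO₂: 0 + 3(174.5) = 523.4
  H₂O: 0 + 4(174.5) = 697.9
Dry total = 7215 mol; y_CO₂ (dry) = 523.4 / 7215 = 0.07254.

0.0725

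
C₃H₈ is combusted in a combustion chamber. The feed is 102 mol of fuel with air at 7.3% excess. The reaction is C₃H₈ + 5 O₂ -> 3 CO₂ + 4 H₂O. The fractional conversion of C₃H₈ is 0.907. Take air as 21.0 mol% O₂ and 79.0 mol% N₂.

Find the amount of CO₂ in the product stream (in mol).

Stoichiometric O₂ = 5 × 102 = 510 mol; O₂ fed = 510 × 1.073 = 547.2 mol.
N₂ fed = 547.2 × 79/21 = 2059 mol.
Fuel reacted = 0.907 × 102 → ξ = 92.51 mol.
Outlet (n = n₀ + ν ξ):
  C₃H₈: 102 − 1(92.51) = 9.486
  O₂: 547.2 − 5(92.51) = 84.66
  N₂: 2059 (inert)
  CO₂: 0 + 3(92.51) = 277.5
  H₂O: 0 + 4(92.51) = 370.1

278 mol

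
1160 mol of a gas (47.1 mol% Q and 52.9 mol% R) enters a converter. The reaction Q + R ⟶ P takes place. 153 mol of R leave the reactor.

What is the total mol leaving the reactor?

For R: n = n₀ − 1ξ → 153 = 613.6 − 1ξ, giving ξ = 460.6 mol.
Outlet amounts (n = n₀ + ν ξ):
  Q: 546.4 − 1(460.6) = 85.72
  R: 613.6 − 1(460.6) = 153
  P: 0 + 1(460.6) = 460.6
Total out = 85.72 + 153 + 460.6 = 699.4 mol.

699 mol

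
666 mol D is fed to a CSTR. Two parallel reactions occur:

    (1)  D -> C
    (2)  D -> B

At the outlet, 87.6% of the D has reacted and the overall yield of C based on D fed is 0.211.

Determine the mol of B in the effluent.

Yield of C: 1ξ₁ / 666 = 0.211 → ξ₁ = 140.5 mol.
Conversion of D: 1ξ₁ + 1ξ₂ = 0.876 × 666 = 583.4 → ξ₂ = 442.9 mol.
Outlet amounts (n = n₀ + Σ ν·ξ):
  D: 666 − 1(140.5) − 1(442.9) = 82.58
  C: 0 + 1(140.5) = 140.5
  B: 0 + 1(442.9) = 442.9

443 mol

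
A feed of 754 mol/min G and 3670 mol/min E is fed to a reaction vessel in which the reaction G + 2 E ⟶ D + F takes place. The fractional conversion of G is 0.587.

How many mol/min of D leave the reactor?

G reacted = 0.587 × 754 = 442.6 mol/min; ν_G = −1, so ξ = 442.6/1 = 442.6 mol/min.
Outlet amounts (n = n₀ + ν ξ):
  G: 754 − 1(442.6) = 311.4
  E: 3670 − 2(442.6) = 2785
  D: 0 + 1(442.6) = 442.6
  F: 0 + 1(442.6) = 442.6

443 mol/min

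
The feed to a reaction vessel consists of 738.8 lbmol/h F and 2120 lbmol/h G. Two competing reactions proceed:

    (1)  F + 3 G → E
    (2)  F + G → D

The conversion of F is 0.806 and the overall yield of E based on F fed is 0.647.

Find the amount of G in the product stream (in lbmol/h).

569 lbmol/h

Yield of E: 1ξ₁ / 738.8 = 0.647 → ξ₁ = 478 lbmol/h.
Conversion of F: 1ξ₁ + 1ξ₂ = 0.806 × 738.8 = 595.5 → ξ₂ = 117.5 lbmol/h.
Outlet amounts (n = n₀ + Σ ν·ξ):
  F: 738.8 − 1(478) − 1(117.5) = 143.3
  G: 2120 − 3(478) − 1(117.5) = 568.5
  E: 0 + 1(478) = 478
  D: 0 + 1(117.5) = 117.5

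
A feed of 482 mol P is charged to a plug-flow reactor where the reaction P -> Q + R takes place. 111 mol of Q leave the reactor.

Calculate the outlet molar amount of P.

For Q: n = n₀ + 1ξ → 111 = 0 + 1ξ, giving ξ = 111 mol.
Outlet amounts (n = n₀ + ν ξ):
  P: 482 − 1(111) = 371
  Q: 0 + 1(111) = 111
  R: 0 + 1(111) = 111

371 mol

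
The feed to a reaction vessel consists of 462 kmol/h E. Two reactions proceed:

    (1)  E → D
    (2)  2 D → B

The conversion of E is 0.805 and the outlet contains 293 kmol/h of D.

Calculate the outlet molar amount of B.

39.5 kmol/h

Conversion of E: E consumed = 1ξ₁ = 0.805 × 462 → ξ₁ = 371.9 kmol/h.
D balance: n_D = 0 + 1ξ₁ − 2ξ₂ = 293 → ξ₂ = (1·371.9 − 293)/2 = 39.46 kmol/h.
Outlet amounts (n = n₀ + Σ ν·ξ):
  E: 462 − 1(371.9) = 90.09
  D: 0 + 1(371.9) − 2(39.46) = 293
  B: 0 + 1(39.46) = 39.46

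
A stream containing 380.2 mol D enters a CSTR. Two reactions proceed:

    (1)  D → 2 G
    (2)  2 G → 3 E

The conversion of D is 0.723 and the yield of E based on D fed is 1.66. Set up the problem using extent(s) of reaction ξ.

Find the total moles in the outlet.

865 mol

Conversion of D: D consumed = 1ξ₁ = 0.723 × 380.2 → ξ₁ = 274.9 mol.
Yield of E: 3ξ₂ / 380.2 = 1.66 → ξ₂ = 210.4 mol.
Outlet amounts (n = n₀ + Σ ν·ξ):
  D: 380.2 − 1(274.9) = 105.3
  G: 0 + 2(274.9) − 2(210.4) = 129
  E: 0 + 3(210.4) = 631.1
Total out = 105.3 + 129 + 631.1 = 865.5 mol.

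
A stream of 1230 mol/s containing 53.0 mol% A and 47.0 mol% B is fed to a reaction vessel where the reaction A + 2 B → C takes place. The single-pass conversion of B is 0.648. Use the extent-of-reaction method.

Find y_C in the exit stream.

B reacted = 0.648 × 578.1 = 374.6 mol/s; ν_B = −2, so ξ = 374.6/2 = 187.3 mol/s.
Outlet amounts (n = n₀ + ν ξ):
  A: 651.9 − 1(187.3) = 464.6
  B: 578.1 − 2(187.3) = 203.5
  C: 0 + 1(187.3) = 187.3
Total out = 855.4 mol/s; y_C = 187.3 / 855.4 = 0.219.

0.219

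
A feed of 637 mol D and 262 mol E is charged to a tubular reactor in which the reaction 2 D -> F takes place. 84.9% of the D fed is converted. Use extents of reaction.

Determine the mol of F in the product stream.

270 mol

D reacted = 0.849 × 637 = 540.8 mol; ν_D = −2, so ξ = 540.8/2 = 270.4 mol.
Outlet amounts (n = n₀ + ν ξ):
  D: 637 − 2(270.4) = 96.19
  F: 0 + 1(270.4) = 270.4
  E: 262 (inert)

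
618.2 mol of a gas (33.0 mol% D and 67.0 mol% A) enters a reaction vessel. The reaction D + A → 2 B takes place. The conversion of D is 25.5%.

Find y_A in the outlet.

0.586

D reacted = 0.255 × 204 = 52.02 mol; ν_D = −1, so ξ = 52.02/1 = 52.02 mol.
Outlet amounts (n = n₀ + ν ξ):
  D: 204 − 1(52.02) = 152
  A: 414.2 − 1(52.02) = 362.2
  B: 0 + 2(52.02) = 104
Total out = 618.2 mol; y_A = 362.2 / 618.2 = 0.5858.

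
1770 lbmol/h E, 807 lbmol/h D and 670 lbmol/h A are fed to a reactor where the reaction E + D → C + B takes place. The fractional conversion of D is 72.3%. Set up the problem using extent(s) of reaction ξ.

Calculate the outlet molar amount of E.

D reacted = 0.723 × 807 = 583.5 lbmol/h; ν_D = −1, so ξ = 583.5/1 = 583.5 lbmol/h.
Outlet amounts (n = n₀ + ν ξ):
  E: 1770 − 1(583.5) = 1187
  D: 807 − 1(583.5) = 223.5
  C: 0 + 1(583.5) = 583.5
  B: 0 + 1(583.5) = 583.5
  A: 670 (inert)

1190 lbmol/h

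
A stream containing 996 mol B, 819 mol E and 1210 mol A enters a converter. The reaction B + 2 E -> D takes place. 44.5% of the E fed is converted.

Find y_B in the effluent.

E reacted = 0.445 × 819 = 364.5 mol; ν_E = −2, so ξ = 364.5/2 = 182.2 mol.
Outlet amounts (n = n₀ + ν ξ):
  B: 996 − 1(182.2) = 813.8
  E: 819 − 2(182.2) = 454.5
  D: 0 + 1(182.2) = 182.2
  A: 1210 (inert)
Total out = 2661 mol; y_B = 813.8 / 2661 = 0.3059.

0.306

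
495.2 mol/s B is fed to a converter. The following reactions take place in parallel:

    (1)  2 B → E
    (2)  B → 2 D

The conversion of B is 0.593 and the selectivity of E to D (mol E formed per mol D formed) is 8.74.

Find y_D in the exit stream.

0.0453

Conversion of B: B consumed = 0.593 × 495.2 = 293.7 mol/s = 2ξ₁ + 1ξ₂.
Selectivity: 1ξ₁ / (2ξ₂) = 8.74 → ξ₁ = 17.48 ξ₂.
Substitute: (2·17.48 + 1) ξ₂ = 293.7 → ξ₂ = 8.166 mol/s, ξ₁ = 142.7 mol/s.
Outlet amounts (n = n₀ + Σ ν·ξ):
  B: 495.2 − 2(142.7) − 1(8.166) = 201.5
  E: 0 + 1(142.7) = 142.7
  D: 0 + 2(8.166) = 16.33
Total out = 360.6 mol/s; y_D = 16.33 / 360.6 = 0.04529.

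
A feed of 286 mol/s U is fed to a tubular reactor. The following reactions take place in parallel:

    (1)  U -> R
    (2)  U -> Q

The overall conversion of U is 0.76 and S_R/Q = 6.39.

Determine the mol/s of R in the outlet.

Conversion of U: U consumed = 0.76 × 286 = 217.4 mol/s = 1ξ₁ + 1ξ₂.
Selectivity: 1ξ₁ / (1ξ₂) = 6.39 → ξ₁ = 6.39 ξ₂.
Substitute: (1·6.39 + 1) ξ₂ = 217.4 → ξ₂ = 29.41 mol/s, ξ₁ = 187.9 mol/s.
Outlet amounts (n = n₀ + Σ ν·ξ):
  U: 286 − 1(187.9) − 1(29.41) = 68.64
  R: 0 + 1(187.9) = 187.9
  Q: 0 + 1(29.41) = 29.41

188 mol/s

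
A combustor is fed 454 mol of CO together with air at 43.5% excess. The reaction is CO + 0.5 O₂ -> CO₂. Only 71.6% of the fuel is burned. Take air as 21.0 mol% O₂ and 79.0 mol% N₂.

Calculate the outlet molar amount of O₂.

Stoichiometric O₂ = 0.5 × 454 = 227 mol; O₂ fed = 227 × 1.435 = 325.7 mol.
N₂ fed = 325.7 × 79/21 = 1225 mol.
Fuel reacted = 0.716 × 454 → ξ = 325.1 mol.
Outlet (n = n₀ + ν ξ):
  CO: 454 − 1(325.1) = 128.9
  O₂: 325.7 − 0.5(325.1) = 163.2
  N₂: 1225 (inert)
  CO₂: 0 + 1(325.1) = 325.1

163 mol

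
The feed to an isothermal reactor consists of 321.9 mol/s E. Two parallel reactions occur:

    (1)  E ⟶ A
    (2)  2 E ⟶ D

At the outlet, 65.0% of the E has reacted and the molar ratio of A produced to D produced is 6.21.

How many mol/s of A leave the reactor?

158 mol/s

Conversion of E: E consumed = 0.65 × 321.9 = 209.2 mol/s = 1ξ₁ + 2ξ₂.
Selectivity: 1ξ₁ / (1ξ₂) = 6.21 → ξ₁ = 6.21 ξ₂.
Substitute: (1·6.21 + 2) ξ₂ = 209.2 → ξ₂ = 25.49 mol/s, ξ₁ = 158.3 mol/s.
Outlet amounts (n = n₀ + Σ ν·ξ):
  E: 321.9 − 1(158.3) − 2(25.49) = 112.7
  A: 0 + 1(158.3) = 158.3
  D: 0 + 1(25.49) = 25.49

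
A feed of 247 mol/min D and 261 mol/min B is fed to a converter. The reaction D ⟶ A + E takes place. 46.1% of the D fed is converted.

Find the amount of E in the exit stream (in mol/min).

114 mol/min

D reacted = 0.461 × 247 = 113.9 mol/min; ν_D = −1, so ξ = 113.9/1 = 113.9 mol/min.
Outlet amounts (n = n₀ + ν ξ):
  D: 247 − 1(113.9) = 133.1
  A: 0 + 1(113.9) = 113.9
  E: 0 + 1(113.9) = 113.9
  B: 261 (inert)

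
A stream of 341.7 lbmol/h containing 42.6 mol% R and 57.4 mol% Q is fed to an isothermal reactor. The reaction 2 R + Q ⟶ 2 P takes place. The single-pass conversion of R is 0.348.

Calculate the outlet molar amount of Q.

R reacted = 0.348 × 145.6 = 50.66 lbmol/h; ν_R = −2, so ξ = 50.66/2 = 25.33 lbmol/h.
Outlet amounts (n = n₀ + ν ξ):
  R: 145.6 − 2(25.33) = 94.91
  Q: 196.1 − 1(25.33) = 170.8
  P: 0 + 2(25.33) = 50.66

171 lbmol/h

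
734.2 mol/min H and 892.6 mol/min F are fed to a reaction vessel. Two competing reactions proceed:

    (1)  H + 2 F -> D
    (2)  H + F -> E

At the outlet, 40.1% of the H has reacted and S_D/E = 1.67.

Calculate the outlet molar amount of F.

414 mol/min

Conversion of H: H consumed = 0.401 × 734.2 = 294.4 mol/min = 1ξ₁ + 1ξ₂.
Selectivity: 1ξ₁ / (1ξ₂) = 1.67 → ξ₁ = 1.67 ξ₂.
Substitute: (1·1.67 + 1) ξ₂ = 294.4 → ξ₂ = 110.3 mol/min, ξ₁ = 184.1 mol/min.
Outlet amounts (n = n₀ + Σ ν·ξ):
  H: 734.2 − 1(184.1) − 1(110.3) = 439.8
  F: 892.6 − 2(184.1) − 1(110.3) = 414
  D: 0 + 1(184.1) = 184.1
  E: 0 + 1(110.3) = 110.3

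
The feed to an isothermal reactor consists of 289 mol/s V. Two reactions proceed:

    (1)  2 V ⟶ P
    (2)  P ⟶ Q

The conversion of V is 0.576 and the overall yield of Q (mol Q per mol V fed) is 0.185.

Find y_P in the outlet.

0.145

Conversion of V: V consumed = 2ξ₁ = 0.576 × 289 → ξ₁ = 83.23 mol/s.
Yield of Q: 1ξ₂ / 289 = 0.185 → ξ₂ = 53.46 mol/s.
Outlet amounts (n = n₀ + Σ ν·ξ):
  V: 289 − 2(83.23) = 122.5
  P: 0 + 1(83.23) − 1(53.46) = 29.77
  Q: 0 + 1(53.46) = 53.46
Total out = 205.8 mol/s; y_P = 29.77 / 205.8 = 0.1447.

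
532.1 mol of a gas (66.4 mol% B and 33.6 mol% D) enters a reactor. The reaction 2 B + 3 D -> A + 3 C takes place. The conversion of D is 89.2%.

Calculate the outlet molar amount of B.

247 mol

D reacted = 0.892 × 178.8 = 159.5 mol; ν_D = −3, so ξ = 159.5/3 = 53.16 mol.
Outlet amounts (n = n₀ + ν ξ):
  B: 353.3 − 2(53.16) = 247
  D: 178.8 − 3(53.16) = 19.31
  A: 0 + 1(53.16) = 53.16
  C: 0 + 3(53.16) = 159.5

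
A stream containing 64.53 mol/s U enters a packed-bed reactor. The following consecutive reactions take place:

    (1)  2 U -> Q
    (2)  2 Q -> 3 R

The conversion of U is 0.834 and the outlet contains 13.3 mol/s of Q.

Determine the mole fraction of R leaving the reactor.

Conversion of U: U consumed = 2ξ₁ = 0.834 × 64.53 → ξ₁ = 26.91 mol/s.
Q balance: n_Q = 0 + 1ξ₁ − 2ξ₂ = 13.3 → ξ₂ = (1·26.91 − 13.3)/2 = 6.805 mol/s.
Outlet amounts (n = n₀ + Σ ν·ξ):
  U: 64.53 − 2(26.91) = 10.71
  Q: 0 + 1(26.91) − 2(6.805) = 13.3
  R: 0 + 3(6.805) = 20.41
Total out = 44.43 mol/s; y_R = 20.41 / 44.43 = 0.4595.

0.46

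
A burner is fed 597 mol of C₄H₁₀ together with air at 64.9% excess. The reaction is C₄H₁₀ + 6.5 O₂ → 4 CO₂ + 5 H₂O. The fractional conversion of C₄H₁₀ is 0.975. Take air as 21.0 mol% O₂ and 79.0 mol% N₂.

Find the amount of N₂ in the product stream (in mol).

24100 mol

Stoichiometric O₂ = 6.5 × 597 = 3880 mol; O₂ fed = 3880 × 1.649 = 6399 mol.
N₂ fed = 6399 × 79/21 = 24070 mol.
Fuel reacted = 0.975 × 597 → ξ = 582.1 mol.
Outlet (n = n₀ + ν ξ):
  C₄H₁₀: 597 − 1(582.1) = 14.93
  O₂: 6399 − 6.5(582.1) = 2615
  N₂: 24070 (inert)
  CO₂: 0 + 4(582.1) = 2328
  H₂O: 0 + 5(582.1) = 2910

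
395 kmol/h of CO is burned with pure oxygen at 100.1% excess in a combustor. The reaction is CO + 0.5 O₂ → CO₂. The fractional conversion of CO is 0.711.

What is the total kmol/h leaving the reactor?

650 kmol/h

Stoichiometric O₂ = 0.5 × 395 = 197.5 kmol/h; O₂ fed = 197.5 × 2.001 = 395.2 kmol/h.
Fuel reacted = 0.711 × 395 → ξ = 280.8 kmol/h.
Outlet (n = n₀ + ν ξ):
  CO: 395 − 1(280.8) = 114.2
  O₂: 395.2 − 0.5(280.8) = 254.8
  CO₂: 0 + 1(280.8) = 280.8
Total out = 114.2 + 254.8 + 280.8 = 649.8 kmol/h.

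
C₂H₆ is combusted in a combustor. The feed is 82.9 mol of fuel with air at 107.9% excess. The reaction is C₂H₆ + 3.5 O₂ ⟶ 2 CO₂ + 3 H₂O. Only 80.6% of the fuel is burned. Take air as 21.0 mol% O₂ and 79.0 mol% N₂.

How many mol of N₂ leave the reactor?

Stoichiometric O₂ = 3.5 × 82.9 = 290.2 mol; O₂ fed = 290.2 × 2.079 = 603.2 mol.
N₂ fed = 603.2 × 79/21 = 2269 mol.
Fuel reacted = 0.806 × 82.9 → ξ = 66.82 mol.
Outlet (n = n₀ + ν ξ):
  C₂H₆: 82.9 − 1(66.82) = 16.08
  O₂: 603.2 − 3.5(66.82) = 369.4
  N₂: 2269 (inert)
  CO₂: 0 + 2(66.82) = 133.6
  H₂O: 0 + 3(66.82) = 200.5

2270 mol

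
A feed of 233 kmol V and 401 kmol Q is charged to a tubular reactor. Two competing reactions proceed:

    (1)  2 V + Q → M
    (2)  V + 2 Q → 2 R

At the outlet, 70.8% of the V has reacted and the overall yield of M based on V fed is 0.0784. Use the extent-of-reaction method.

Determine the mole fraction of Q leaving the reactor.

Yield of M: 1ξ₁ / 233 = 0.0784 → ξ₁ = 18.27 kmol.
Conversion of V: 2ξ₁ + 1ξ₂ = 0.708 × 233 = 165 → ξ₂ = 128.4 kmol.
Outlet amounts (n = n₀ + Σ ν·ξ):
  V: 233 − 2(18.27) − 1(128.4) = 68.04
  Q: 401 − 1(18.27) − 2(128.4) = 125.9
  M: 0 + 1(18.27) = 18.27
  R: 0 + 2(128.4) = 256.9
Total out = 469 kmol; y_Q = 125.9 / 469 = 0.2684.

0.268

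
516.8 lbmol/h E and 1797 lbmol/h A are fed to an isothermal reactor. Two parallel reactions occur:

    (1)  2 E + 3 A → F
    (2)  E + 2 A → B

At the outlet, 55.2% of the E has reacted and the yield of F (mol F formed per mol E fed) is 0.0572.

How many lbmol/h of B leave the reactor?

Yield of F: 1ξ₁ / 516.8 = 0.0572 → ξ₁ = 29.56 lbmol/h.
Conversion of E: 2ξ₁ + 1ξ₂ = 0.552 × 516.8 = 285.3 → ξ₂ = 226.2 lbmol/h.
Outlet amounts (n = n₀ + Σ ν·ξ):
  E: 516.8 − 2(29.56) − 1(226.2) = 231.5
  A: 1797 − 3(29.56) − 2(226.2) = 1256
  F: 0 + 1(29.56) = 29.56
  B: 0 + 1(226.2) = 226.2

226 lbmol/h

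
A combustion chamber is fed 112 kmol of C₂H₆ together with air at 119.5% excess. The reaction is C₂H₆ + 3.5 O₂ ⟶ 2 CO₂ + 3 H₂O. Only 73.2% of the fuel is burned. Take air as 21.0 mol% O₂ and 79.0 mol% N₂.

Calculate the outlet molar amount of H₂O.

Stoichiometric O₂ = 3.5 × 112 = 392 kmol; O₂ fed = 392 × 2.195 = 860.4 kmol.
N₂ fed = 860.4 × 79/21 = 3237 kmol.
Fuel reacted = 0.732 × 112 → ξ = 81.98 kmol.
Outlet (n = n₀ + ν ξ):
  C₂H₆: 112 − 1(81.98) = 30.02
  O₂: 860.4 − 3.5(81.98) = 573.5
  N₂: 3237 (inert)
  CO₂: 0 + 2(81.98) = 164
  H₂O: 0 + 3(81.98) = 246

246 kmol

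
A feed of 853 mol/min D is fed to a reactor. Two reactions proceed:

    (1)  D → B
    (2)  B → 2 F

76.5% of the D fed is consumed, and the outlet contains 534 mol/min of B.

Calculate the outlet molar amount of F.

Conversion of D: D consumed = 1ξ₁ = 0.765 × 853 → ξ₁ = 652.5 mol/min.
B balance: n_B = 0 + 1ξ₁ − 1ξ₂ = 534 → ξ₂ = (1·652.5 − 534)/1 = 118.5 mol/min.
Outlet amounts (n = n₀ + Σ ν·ξ):
  D: 853 − 1(652.5) = 200.5
  B: 0 + 1(652.5) − 1(118.5) = 534
  F: 0 + 2(118.5) = 237.1

237 mol/min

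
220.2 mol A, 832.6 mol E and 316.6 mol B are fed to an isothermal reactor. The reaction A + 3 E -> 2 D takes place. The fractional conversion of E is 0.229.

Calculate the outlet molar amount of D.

127 mol

E reacted = 0.229 × 832.6 = 190.7 mol; ν_E = −3, so ξ = 190.7/3 = 63.56 mol.
Outlet amounts (n = n₀ + ν ξ):
  A: 220.2 − 1(63.56) = 156.6
  E: 832.6 − 3(63.56) = 641.9
  D: 0 + 2(63.56) = 127.1
  B: 316.6 (inert)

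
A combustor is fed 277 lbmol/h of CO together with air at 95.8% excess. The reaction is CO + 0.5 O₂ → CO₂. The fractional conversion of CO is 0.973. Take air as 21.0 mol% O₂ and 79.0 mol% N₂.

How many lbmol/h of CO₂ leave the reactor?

270 lbmol/h

Stoichiometric O₂ = 0.5 × 277 = 138.5 lbmol/h; O₂ fed = 138.5 × 1.958 = 271.2 lbmol/h.
N₂ fed = 271.2 × 79/21 = 1020 lbmol/h.
Fuel reacted = 0.973 × 277 → ξ = 269.5 lbmol/h.
Outlet (n = n₀ + ν ξ):
  CO: 277 − 1(269.5) = 7.479
  O₂: 271.2 − 0.5(269.5) = 136.4
  N₂: 1020 (inert)
  CO₂: 0 + 1(269.5) = 269.5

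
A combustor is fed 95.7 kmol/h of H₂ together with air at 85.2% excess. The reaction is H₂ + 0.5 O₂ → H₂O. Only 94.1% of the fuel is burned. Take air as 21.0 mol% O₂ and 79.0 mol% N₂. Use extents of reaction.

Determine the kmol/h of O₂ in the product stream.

43.6 kmol/h

Stoichiometric O₂ = 0.5 × 95.7 = 47.85 kmol/h; O₂ fed = 47.85 × 1.852 = 88.62 kmol/h.
N₂ fed = 88.62 × 79/21 = 333.4 kmol/h.
Fuel reacted = 0.941 × 95.7 → ξ = 90.05 kmol/h.
Outlet (n = n₀ + ν ξ):
  H₂: 95.7 − 1(90.05) = 5.646
  O₂: 88.62 − 0.5(90.05) = 43.59
  N₂: 333.4 (inert)
  H₂O: 0 + 1(90.05) = 90.05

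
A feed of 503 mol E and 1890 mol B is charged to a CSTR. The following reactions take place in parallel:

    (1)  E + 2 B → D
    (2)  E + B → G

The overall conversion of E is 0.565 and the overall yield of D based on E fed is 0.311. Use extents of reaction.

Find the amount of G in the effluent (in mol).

128 mol

Yield of D: 1ξ₁ / 503 = 0.311 → ξ₁ = 156.4 mol.
Conversion of E: 1ξ₁ + 1ξ₂ = 0.565 × 503 = 284.2 → ξ₂ = 127.8 mol.
Outlet amounts (n = n₀ + Σ ν·ξ):
  E: 503 − 1(156.4) − 1(127.8) = 218.8
  B: 1890 − 2(156.4) − 1(127.8) = 1449
  D: 0 + 1(156.4) = 156.4
  G: 0 + 1(127.8) = 127.8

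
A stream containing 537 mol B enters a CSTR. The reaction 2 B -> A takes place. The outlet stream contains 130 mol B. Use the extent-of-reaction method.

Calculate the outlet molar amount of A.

For B: n = n₀ − 2ξ → 130 = 537 − 2ξ, giving ξ = 203.5 mol.
Outlet amounts (n = n₀ + ν ξ):
  B: 537 − 2(203.5) = 130
  A: 0 + 1(203.5) = 203.5

204 mol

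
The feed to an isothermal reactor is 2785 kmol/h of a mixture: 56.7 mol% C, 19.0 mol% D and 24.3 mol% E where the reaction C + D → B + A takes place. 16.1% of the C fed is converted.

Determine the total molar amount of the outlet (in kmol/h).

2780 kmol/h

C reacted = 0.161 × 1579 = 254.2 kmol/h; ν_C = −1, so ξ = 254.2/1 = 254.2 kmol/h.
Outlet amounts (n = n₀ + ν ξ):
  C: 1579 − 1(254.2) = 1325
  D: 529.1 − 1(254.2) = 274.9
  B: 0 + 1(254.2) = 254.2
  A: 0 + 1(254.2) = 254.2
  E: 676.8 (inert)
Total out = 1325 + 274.9 + 254.2 + 254.2 + 676.8 = 2785 kmol/h.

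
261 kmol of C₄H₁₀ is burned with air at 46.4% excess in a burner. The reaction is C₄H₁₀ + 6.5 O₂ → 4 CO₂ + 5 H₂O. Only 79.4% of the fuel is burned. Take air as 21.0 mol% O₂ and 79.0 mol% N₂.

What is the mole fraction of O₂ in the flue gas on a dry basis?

Stoichiometric O₂ = 6.5 × 261 = 1696 kmol; O₂ fed = 1696 × 1.464 = 2484 kmol.
N₂ fed = 2484 × 79/21 = 9343 kmol.
Fuel reacted = 0.794 × 261 → ξ = 207.2 kmol.
Outlet (n = n₀ + ν ξ):
  C₄H₁₀: 261 − 1(207.2) = 53.77
  O₂: 2484 − 6.5(207.2) = 1137
  N₂: 9343 (inert)
  CO₂: 0 + 4(207.2) = 828.9
  H₂O: 0 + 5(207.2) = 1036
Dry total = 11360 kmol; y_O₂ (dry) = 1137 / 11360 = 0.1.

0.1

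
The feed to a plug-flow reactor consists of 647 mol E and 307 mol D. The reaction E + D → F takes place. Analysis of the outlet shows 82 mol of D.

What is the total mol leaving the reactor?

729 mol

For D: n = n₀ − 1ξ → 82 = 307 − 1ξ, giving ξ = 225 mol.
Outlet amounts (n = n₀ + ν ξ):
  E: 647 − 1(225) = 422
  D: 307 − 1(225) = 82
  F: 0 + 1(225) = 225
Total out = 422 + 82 + 225 = 729 mol.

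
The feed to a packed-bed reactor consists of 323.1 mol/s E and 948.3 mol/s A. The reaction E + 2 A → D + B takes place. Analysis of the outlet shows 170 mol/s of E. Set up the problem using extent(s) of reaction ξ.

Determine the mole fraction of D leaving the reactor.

For E: n = n₀ − 1ξ → 170 = 323.1 − 1ξ, giving ξ = 153.1 mol/s.
Outlet amounts (n = n₀ + ν ξ):
  E: 323.1 − 1(153.1) = 170
  A: 948.3 − 2(153.1) = 642.1
  D: 0 + 1(153.1) = 153.1
  B: 0 + 1(153.1) = 153.1
Total out = 1118 mol/s; y_D = 153.1 / 1118 = 0.1369.

0.137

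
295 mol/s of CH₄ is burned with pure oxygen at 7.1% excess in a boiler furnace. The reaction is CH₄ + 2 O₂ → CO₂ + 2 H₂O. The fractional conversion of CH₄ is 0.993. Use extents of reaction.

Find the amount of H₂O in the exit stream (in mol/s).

586 mol/s

Stoichiometric O₂ = 2 × 295 = 590 mol/s; O₂ fed = 590 × 1.071 = 631.9 mol/s.
Fuel reacted = 0.993 × 295 → ξ = 292.9 mol/s.
Outlet (n = n₀ + ν ξ):
  CH₄: 295 − 1(292.9) = 2.065
  O₂: 631.9 − 2(292.9) = 46.02
  CO₂: 0 + 1(292.9) = 292.9
  H₂O: 0 + 2(292.9) = 585.9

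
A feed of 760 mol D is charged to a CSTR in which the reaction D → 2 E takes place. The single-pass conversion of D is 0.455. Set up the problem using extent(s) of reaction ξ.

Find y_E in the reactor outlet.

0.625

D reacted = 0.455 × 760 = 345.8 mol; ν_D = −1, so ξ = 345.8/1 = 345.8 mol.
Outlet amounts (n = n₀ + ν ξ):
  D: 760 − 1(345.8) = 414.2
  E: 0 + 2(345.8) = 691.6
Total out = 1106 mol; y_E = 691.6 / 1106 = 0.6254.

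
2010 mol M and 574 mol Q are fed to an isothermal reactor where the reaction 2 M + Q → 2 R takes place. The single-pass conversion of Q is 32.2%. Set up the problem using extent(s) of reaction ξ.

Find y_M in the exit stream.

0.684

Q reacted = 0.322 × 574 = 184.8 mol; ν_Q = −1, so ξ = 184.8/1 = 184.8 mol.
Outlet amounts (n = n₀ + ν ξ):
  M: 2010 − 2(184.8) = 1640
  Q: 574 − 1(184.8) = 389.2
  R: 0 + 2(184.8) = 369.7
Total out = 2399 mol; y_M = 1640 / 2399 = 0.6837.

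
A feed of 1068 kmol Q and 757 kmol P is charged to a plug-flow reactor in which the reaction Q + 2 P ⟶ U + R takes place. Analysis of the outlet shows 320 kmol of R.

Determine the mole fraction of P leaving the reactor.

For R: n = n₀ + 1ξ → 320 = 0 + 1ξ, giving ξ = 320 kmol.
Outlet amounts (n = n₀ + ν ξ):
  Q: 1068 − 1(320) = 748
  P: 757 − 2(320) = 117
  U: 0 + 1(320) = 320
  R: 0 + 1(320) = 320
Total out = 1505 kmol; y_P = 117 / 1505 = 0.07774.

0.0777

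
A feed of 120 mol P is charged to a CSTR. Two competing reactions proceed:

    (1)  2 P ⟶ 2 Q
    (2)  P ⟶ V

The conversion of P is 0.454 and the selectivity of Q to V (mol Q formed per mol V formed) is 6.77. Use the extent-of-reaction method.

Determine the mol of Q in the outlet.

Conversion of P: P consumed = 0.454 × 120 = 54.48 mol = 2ξ₁ + 1ξ₂.
Selectivity: 2ξ₁ / (1ξ₂) = 6.77 → ξ₁ = 3.385 ξ₂.
Substitute: (2·3.385 + 1) ξ₂ = 54.48 → ξ₂ = 7.012 mol, ξ₁ = 23.73 mol.
Outlet amounts (n = n₀ + Σ ν·ξ):
  P: 120 − 2(23.73) − 1(7.012) = 65.52
  Q: 0 + 2(23.73) = 47.47
  V: 0 + 1(7.012) = 7.012

47.5 mol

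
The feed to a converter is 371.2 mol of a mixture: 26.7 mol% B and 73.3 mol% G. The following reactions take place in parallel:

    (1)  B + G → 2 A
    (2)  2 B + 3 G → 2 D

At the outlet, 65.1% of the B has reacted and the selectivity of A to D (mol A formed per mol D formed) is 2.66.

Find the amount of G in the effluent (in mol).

194 mol

Conversion of B: B consumed = 0.651 × 99.11 = 64.52 mol = 1ξ₁ + 2ξ₂.
Selectivity: 2ξ₁ / (2ξ₂) = 2.66 → ξ₁ = 2.66 ξ₂.
Substitute: (1·2.66 + 2) ξ₂ = 64.52 → ξ₂ = 13.85 mol, ξ₁ = 36.83 mol.
Outlet amounts (n = n₀ + Σ ν·ξ):
  B: 99.11 − 1(36.83) − 2(13.85) = 34.59
  G: 272.1 − 1(36.83) − 3(13.85) = 193.7
  A: 0 + 2(36.83) = 73.66
  D: 0 + 2(13.85) = 27.69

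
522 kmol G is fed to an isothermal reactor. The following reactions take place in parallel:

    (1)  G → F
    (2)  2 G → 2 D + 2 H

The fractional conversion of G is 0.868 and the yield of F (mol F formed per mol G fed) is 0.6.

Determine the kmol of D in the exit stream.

Yield of F: 1ξ₁ / 522 = 0.6 → ξ₁ = 313.2 kmol.
Conversion of G: 1ξ₁ + 2ξ₂ = 0.868 × 522 = 453.1 → ξ₂ = 69.95 kmol.
Outlet amounts (n = n₀ + Σ ν·ξ):
  G: 522 − 1(313.2) − 2(69.95) = 68.9
  F: 0 + 1(313.2) = 313.2
  D: 0 + 2(69.95) = 139.9
  H: 0 + 2(69.95) = 139.9

140 kmol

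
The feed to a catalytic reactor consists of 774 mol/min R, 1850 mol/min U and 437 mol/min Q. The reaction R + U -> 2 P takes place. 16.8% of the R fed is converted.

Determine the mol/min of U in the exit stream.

R reacted = 0.168 × 774 = 130 mol/min; ν_R = −1, so ξ = 130/1 = 130 mol/min.
Outlet amounts (n = n₀ + ν ξ):
  R: 774 − 1(130) = 644
  U: 1850 − 1(130) = 1720
  P: 0 + 2(130) = 260.1
  Q: 437 (inert)

1720 mol/min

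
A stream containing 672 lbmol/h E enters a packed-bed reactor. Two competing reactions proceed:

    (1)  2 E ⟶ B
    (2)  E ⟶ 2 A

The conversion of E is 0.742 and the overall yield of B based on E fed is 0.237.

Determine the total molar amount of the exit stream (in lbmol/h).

693 lbmol/h

Yield of B: 1ξ₁ / 672 = 0.237 → ξ₁ = 159.3 lbmol/h.
Conversion of E: 2ξ₁ + 1ξ₂ = 0.742 × 672 = 498.6 → ξ₂ = 180.1 lbmol/h.
Outlet amounts (n = n₀ + Σ ν·ξ):
  E: 672 − 2(159.3) − 1(180.1) = 173.4
  B: 0 + 1(159.3) = 159.3
  A: 0 + 2(180.1) = 360.2
Total out = 173.4 + 159.3 + 360.2 = 692.8 lbmol/h.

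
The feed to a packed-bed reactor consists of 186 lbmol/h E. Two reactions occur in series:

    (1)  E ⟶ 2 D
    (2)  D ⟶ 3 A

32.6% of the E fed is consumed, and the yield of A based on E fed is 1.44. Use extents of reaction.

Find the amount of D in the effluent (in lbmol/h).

32 lbmol/h

Conversion of E: E consumed = 1ξ₁ = 0.326 × 186 → ξ₁ = 60.64 lbmol/h.
Yield of A: 3ξ₂ / 186 = 1.44 → ξ₂ = 89.28 lbmol/h.
Outlet amounts (n = n₀ + Σ ν·ξ):
  E: 186 − 1(60.64) = 125.4
  D: 0 + 2(60.64) − 1(89.28) = 31.99
  A: 0 + 3(89.28) = 267.8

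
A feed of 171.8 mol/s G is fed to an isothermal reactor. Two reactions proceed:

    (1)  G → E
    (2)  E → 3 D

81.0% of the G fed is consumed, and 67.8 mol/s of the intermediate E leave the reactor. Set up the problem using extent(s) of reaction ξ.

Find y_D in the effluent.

Conversion of G: G consumed = 1ξ₁ = 0.81 × 171.8 → ξ₁ = 139.2 mol/s.
E balance: n_E = 0 + 1ξ₁ − 1ξ₂ = 67.8 → ξ₂ = (1·139.2 − 67.8)/1 = 71.36 mol/s.
Outlet amounts (n = n₀ + Σ ν·ξ):
  G: 171.8 − 1(139.2) = 32.64
  E: 0 + 1(139.2) − 1(71.36) = 67.8
  D: 0 + 3(71.36) = 214.1
Total out = 314.5 mol/s; y_D = 214.1 / 314.5 = 0.6806.

0.681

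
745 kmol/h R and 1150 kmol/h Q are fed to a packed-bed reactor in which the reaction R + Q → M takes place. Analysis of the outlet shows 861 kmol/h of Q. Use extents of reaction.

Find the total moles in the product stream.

For Q: n = n₀ − 1ξ → 861 = 1150 − 1ξ, giving ξ = 289 kmol/h.
Outlet amounts (n = n₀ + ν ξ):
  R: 745 − 1(289) = 456
  Q: 1150 − 1(289) = 861
  M: 0 + 1(289) = 289
Total out = 456 + 861 + 289 = 1606 kmol/h.

1610 kmol/h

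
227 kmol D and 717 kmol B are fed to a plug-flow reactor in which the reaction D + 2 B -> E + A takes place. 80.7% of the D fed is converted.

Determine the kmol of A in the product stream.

183 kmol

D reacted = 0.807 × 227 = 183.2 kmol; ν_D = −1, so ξ = 183.2/1 = 183.2 kmol.
Outlet amounts (n = n₀ + ν ξ):
  D: 227 − 1(183.2) = 43.81
  B: 717 − 2(183.2) = 350.6
  E: 0 + 1(183.2) = 183.2
  A: 0 + 1(183.2) = 183.2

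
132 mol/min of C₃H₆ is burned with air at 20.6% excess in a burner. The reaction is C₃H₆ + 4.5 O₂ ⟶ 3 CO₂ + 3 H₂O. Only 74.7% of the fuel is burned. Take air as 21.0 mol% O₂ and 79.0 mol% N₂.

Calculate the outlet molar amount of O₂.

273 mol/min

Stoichiometric O₂ = 4.5 × 132 = 594 mol/min; O₂ fed = 594 × 1.206 = 716.4 mol/min.
N₂ fed = 716.4 × 79/21 = 2695 mol/min.
Fuel reacted = 0.747 × 132 → ξ = 98.6 mol/min.
Outlet (n = n₀ + ν ξ):
  C₃H₆: 132 − 1(98.6) = 33.4
  O₂: 716.4 − 4.5(98.6) = 272.6
  N₂: 2695 (inert)
  CO₂: 0 + 3(98.6) = 295.8
  H₂O: 0 + 3(98.6) = 295.8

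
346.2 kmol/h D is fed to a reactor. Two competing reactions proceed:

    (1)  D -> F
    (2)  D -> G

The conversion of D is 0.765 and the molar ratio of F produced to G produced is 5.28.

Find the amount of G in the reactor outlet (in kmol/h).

Conversion of D: D consumed = 0.765 × 346.2 = 264.8 kmol/h = 1ξ₁ + 1ξ₂.
Selectivity: 1ξ₁ / (1ξ₂) = 5.28 → ξ₁ = 5.28 ξ₂.
Substitute: (1·5.28 + 1) ξ₂ = 264.8 → ξ₂ = 42.17 kmol/h, ξ₁ = 222.7 kmol/h.
Outlet amounts (n = n₀ + Σ ν·ξ):
  D: 346.2 − 1(222.7) − 1(42.17) = 81.36
  F: 0 + 1(222.7) = 222.7
  G: 0 + 1(42.17) = 42.17

42.2 kmol/h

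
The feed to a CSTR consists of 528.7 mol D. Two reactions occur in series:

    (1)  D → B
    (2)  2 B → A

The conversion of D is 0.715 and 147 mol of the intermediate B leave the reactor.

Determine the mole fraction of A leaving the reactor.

0.28

Conversion of D: D consumed = 1ξ₁ = 0.715 × 528.7 → ξ₁ = 378 mol.
B balance: n_B = 0 + 1ξ₁ − 2ξ₂ = 147 → ξ₂ = (1·378 − 147)/2 = 115.5 mol.
Outlet amounts (n = n₀ + Σ ν·ξ):
  D: 528.7 − 1(378) = 150.7
  B: 0 + 1(378) − 2(115.5) = 147
  A: 0 + 1(115.5) = 115.5
Total out = 413.2 mol; y_A = 115.5 / 413.2 = 0.2796.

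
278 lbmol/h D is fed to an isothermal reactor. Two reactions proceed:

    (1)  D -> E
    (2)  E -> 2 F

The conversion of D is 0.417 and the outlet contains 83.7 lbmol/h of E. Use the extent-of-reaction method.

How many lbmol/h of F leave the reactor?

64.5 lbmol/h

Conversion of D: D consumed = 1ξ₁ = 0.417 × 278 → ξ₁ = 115.9 lbmol/h.
E balance: n_E = 0 + 1ξ₁ − 1ξ₂ = 83.7 → ξ₂ = (1·115.9 − 83.7)/1 = 32.23 lbmol/h.
Outlet amounts (n = n₀ + Σ ν·ξ):
  D: 278 − 1(115.9) = 162.1
  E: 0 + 1(115.9) − 1(32.23) = 83.7
  F: 0 + 2(32.23) = 64.45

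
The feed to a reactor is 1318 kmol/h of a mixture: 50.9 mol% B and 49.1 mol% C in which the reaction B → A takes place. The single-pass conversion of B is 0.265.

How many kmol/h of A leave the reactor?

178 kmol/h

B reacted = 0.265 × 670.9 = 177.8 kmol/h; ν_B = −1, so ξ = 177.8/1 = 177.8 kmol/h.
Outlet amounts (n = n₀ + ν ξ):
  B: 670.9 − 1(177.8) = 493.1
  A: 0 + 1(177.8) = 177.8
  C: 647.1 (inert)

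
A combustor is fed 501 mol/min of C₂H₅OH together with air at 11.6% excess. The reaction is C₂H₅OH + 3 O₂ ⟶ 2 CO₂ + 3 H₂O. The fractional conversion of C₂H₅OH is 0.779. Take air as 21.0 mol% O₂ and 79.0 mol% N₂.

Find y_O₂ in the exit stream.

0.057

Stoichiometric O₂ = 3 × 501 = 1503 mol/min; O₂ fed = 1503 × 1.116 = 1677 mol/min.
N₂ fed = 1677 × 79/21 = 6310 mol/min.
Fuel reacted = 0.779 × 501 → ξ = 390.3 mol/min.
Outlet (n = n₀ + ν ξ):
  C₂H₅OH: 501 − 1(390.3) = 110.7
  O₂: 1677 − 3(390.3) = 506.5
  N₂: 6310 (inert)
  CO₂: 0 + 2(390.3) = 780.6
  H₂O: 0 + 3(390.3) = 1171
Total out = 8879 mol/min; y_O₂ = 506.5 / 8879 = 0.05705.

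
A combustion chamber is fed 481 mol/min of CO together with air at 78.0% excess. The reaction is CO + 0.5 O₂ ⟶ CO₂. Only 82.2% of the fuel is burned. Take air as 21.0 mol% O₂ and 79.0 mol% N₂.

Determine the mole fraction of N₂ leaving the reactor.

0.694

Stoichiometric O₂ = 0.5 × 481 = 240.5 mol/min; O₂ fed = 240.5 × 1.780 = 428.1 mol/min.
N₂ fed = 428.1 × 79/21 = 1610 mol/min.
Fuel reacted = 0.822 × 481 → ξ = 395.4 mol/min.
Outlet (n = n₀ + ν ξ):
  CO: 481 − 1(395.4) = 85.62
  O₂: 428.1 − 0.5(395.4) = 230.4
  N₂: 1610 (inert)
  CO₂: 0 + 1(395.4) = 395.4
Total out = 2322 mol/min; y_N₂ = 1610 / 2322 = 0.6936.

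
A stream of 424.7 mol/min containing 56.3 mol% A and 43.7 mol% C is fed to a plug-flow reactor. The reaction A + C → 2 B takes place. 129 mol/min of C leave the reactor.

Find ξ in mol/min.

For C: n = n₀ − 1ξ → 129 = 185.6 − 1ξ, giving ξ = 56.59 mol/min.
Outlet amounts (n = n₀ + ν ξ):
  A: 239.1 − 1(56.59) = 182.5
  C: 185.6 − 1(56.59) = 129
  B: 0 + 2(56.59) = 113.2

ξ = 56.6 mol/min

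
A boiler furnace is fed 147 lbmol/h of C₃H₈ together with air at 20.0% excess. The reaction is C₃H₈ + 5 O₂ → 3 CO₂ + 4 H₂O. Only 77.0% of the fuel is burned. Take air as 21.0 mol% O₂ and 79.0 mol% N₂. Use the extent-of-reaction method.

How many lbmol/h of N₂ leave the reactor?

Stoichiometric O₂ = 5 × 147 = 735 lbmol/h; O₂ fed = 735 × 1.200 = 882 lbmol/h.
N₂ fed = 882 × 79/21 = 3318 lbmol/h.
Fuel reacted = 0.77 × 147 → ξ = 113.2 lbmol/h.
Outlet (n = n₀ + ν ξ):
  C₃H₈: 147 − 1(113.2) = 33.81
  O₂: 882 − 5(113.2) = 316
  N₂: 3318 (inert)
  CO₂: 0 + 3(113.2) = 339.6
  H₂O: 0 + 4(113.2) = 452.8

3320 lbmol/h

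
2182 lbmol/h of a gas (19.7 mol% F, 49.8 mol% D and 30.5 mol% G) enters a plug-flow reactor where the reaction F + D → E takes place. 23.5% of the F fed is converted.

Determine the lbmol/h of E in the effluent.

101 lbmol/h

F reacted = 0.235 × 429.9 = 101 lbmol/h; ν_F = −1, so ξ = 101/1 = 101 lbmol/h.
Outlet amounts (n = n₀ + ν ξ):
  F: 429.9 − 1(101) = 328.8
  D: 1087 − 1(101) = 985.6
  E: 0 + 1(101) = 101
  G: 665.5 (inert)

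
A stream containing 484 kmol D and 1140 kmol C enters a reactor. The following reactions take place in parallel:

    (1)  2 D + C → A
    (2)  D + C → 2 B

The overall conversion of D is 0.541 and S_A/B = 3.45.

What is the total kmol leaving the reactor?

1380 kmol

Conversion of D: D consumed = 0.541 × 484 = 261.8 kmol = 2ξ₁ + 1ξ₂.
Selectivity: 1ξ₁ / (2ξ₂) = 3.45 → ξ₁ = 6.9 ξ₂.
Substitute: (2·6.9 + 1) ξ₂ = 261.8 → ξ₂ = 17.69 kmol, ξ₁ = 122.1 kmol.
Outlet amounts (n = n₀ + Σ ν·ξ):
  D: 484 − 2(122.1) − 1(17.69) = 222.2
  C: 1140 − 1(122.1) − 1(17.69) = 1000
  A: 0 + 1(122.1) = 122.1
  B: 0 + 2(17.69) = 35.38
Total out = 222.2 + 1000 + 122.1 + 35.38 = 1380 kmol.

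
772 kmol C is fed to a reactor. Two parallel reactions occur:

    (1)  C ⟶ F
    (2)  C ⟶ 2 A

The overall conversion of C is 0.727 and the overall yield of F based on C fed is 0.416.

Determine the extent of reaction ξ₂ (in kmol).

Yield of F: 1ξ₁ / 772 = 0.416 → ξ₁ = 321.2 kmol.
Conversion of C: 1ξ₁ + 1ξ₂ = 0.727 × 772 = 561.2 → ξ₂ = 240.1 kmol.
Outlet amounts (n = n₀ + Σ ν·ξ):
  C: 772 − 1(321.2) − 1(240.1) = 210.8
  F: 0 + 1(321.2) = 321.2
  A: 0 + 2(240.1) = 480.2

ξ₂ = 240 kmol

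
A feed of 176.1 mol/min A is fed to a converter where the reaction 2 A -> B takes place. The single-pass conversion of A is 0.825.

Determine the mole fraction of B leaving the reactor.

A reacted = 0.825 × 176.1 = 145.3 mol/min; ν_A = −2, so ξ = 145.3/2 = 72.64 mol/min.
Outlet amounts (n = n₀ + ν ξ):
  A: 176.1 − 2(72.64) = 30.82
  B: 0 + 1(72.64) = 72.64
Total out = 103.5 mol/min; y_B = 72.64 / 103.5 = 0.7021.

0.702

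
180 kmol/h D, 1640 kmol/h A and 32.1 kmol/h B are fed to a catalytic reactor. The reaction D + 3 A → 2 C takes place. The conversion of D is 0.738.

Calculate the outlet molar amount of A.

1240 kmol/h

D reacted = 0.738 × 180 = 132.8 kmol/h; ν_D = −1, so ξ = 132.8/1 = 132.8 kmol/h.
Outlet amounts (n = n₀ + ν ξ):
  D: 180 − 1(132.8) = 47.16
  A: 1640 − 3(132.8) = 1241
  C: 0 + 2(132.8) = 265.7
  B: 32.1 (inert)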